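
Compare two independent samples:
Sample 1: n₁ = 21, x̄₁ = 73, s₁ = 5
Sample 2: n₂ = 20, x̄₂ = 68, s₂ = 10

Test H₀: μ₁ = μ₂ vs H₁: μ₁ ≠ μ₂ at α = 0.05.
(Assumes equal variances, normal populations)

Answer: t = 2.0400, reject H₀

Derivation:
Pooled variance: s²_p = [20×5² + 19×10²]/(39) = 61.5385
s_p = 7.8446
SE = s_p×√(1/n₁ + 1/n₂) = 7.8446×√(1/21 + 1/20) = 2.4510
t = (x̄₁ - x̄₂)/SE = (73 - 68)/2.4510 = 2.0400
df = 39, t-critical = ±2.023
Decision: reject H₀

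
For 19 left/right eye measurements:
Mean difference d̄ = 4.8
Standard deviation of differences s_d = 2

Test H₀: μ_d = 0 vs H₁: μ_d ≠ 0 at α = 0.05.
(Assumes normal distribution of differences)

df = n - 1 = 18
SE = s_d/√n = 2/√19 = 0.4588
t = d̄/SE = 4.8/0.4588 = 10.4621
Critical value: t_{0.025,18} = ±2.101
p-value < 0.0001
Decision: reject H₀

Answer: t = 10.4621, reject H₀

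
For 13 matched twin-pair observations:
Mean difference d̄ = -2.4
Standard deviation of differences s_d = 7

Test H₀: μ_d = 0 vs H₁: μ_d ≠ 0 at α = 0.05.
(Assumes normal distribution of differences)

Answer: t = -1.2362, fail to reject H₀

Derivation:
df = n - 1 = 12
SE = s_d/√n = 7/√13 = 1.9415
t = d̄/SE = -2.4/1.9415 = -1.2362
Critical value: t_{0.025,12} = ±2.179
p-value ≈ 0.2400
Decision: fail to reject H₀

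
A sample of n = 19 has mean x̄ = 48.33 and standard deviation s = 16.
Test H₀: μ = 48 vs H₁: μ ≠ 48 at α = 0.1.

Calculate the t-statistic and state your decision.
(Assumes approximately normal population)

df = n - 1 = 18
SE = s/√n = 16/√19 = 3.6707
t = (x̄ - μ₀)/SE = (48.33 - 48)/3.6707 = 0.0899
Critical value: t_{0.05,18} = ±1.734
p-value ≈ 0.9294
Decision: fail to reject H₀

Answer: t = 0.0899, fail to reject H₀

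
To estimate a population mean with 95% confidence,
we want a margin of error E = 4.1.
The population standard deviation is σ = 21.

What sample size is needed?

z_0.025 = 1.960
n = (z×σ/E)² = (1.960×21/4.1)²
n = 100.7820
Round up: n = 101

Answer: n = 101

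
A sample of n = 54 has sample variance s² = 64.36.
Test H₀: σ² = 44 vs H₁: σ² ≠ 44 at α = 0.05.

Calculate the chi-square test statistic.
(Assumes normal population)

df = n - 1 = 53
χ² = (n-1)s²/σ₀² = 53×64.36/44 = 77.5245
Critical values: χ²_{0.975,53} = 34.776, χ²_{0.025,53} = 75.002
Rejection region: χ² < 34.776 or χ² > 75.002
Decision: reject H₀

Answer: χ² = 77.5245, reject H₀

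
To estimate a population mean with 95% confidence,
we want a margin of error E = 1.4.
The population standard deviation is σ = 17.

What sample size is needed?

Answer: n = 567

Derivation:
z_0.025 = 1.960
n = (z×σ/E)² = (1.960×17/1.4)²
n = 566.4400
Round up: n = 567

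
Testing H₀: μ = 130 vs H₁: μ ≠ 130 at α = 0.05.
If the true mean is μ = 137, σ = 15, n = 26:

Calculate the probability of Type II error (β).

Answer: β ≈ 0.3374

Derivation:
SE = σ/√n = 15/√26 = 2.9417
Critical values: μ₀ ± z_0.025×SE = 130 ± 1.960×2.9417
Acceptance region: (124.2343, 135.7657)
Under H₁ (μ = 137): z_high = (135.7657 - 137)/2.9417 = -0.4196, z_low = (124.2343 - 137)/2.9417 = -4.3396
β = P(not reject | H₁) = Φ(-0.4196) - Φ(-4.3396) ≈ 0.3374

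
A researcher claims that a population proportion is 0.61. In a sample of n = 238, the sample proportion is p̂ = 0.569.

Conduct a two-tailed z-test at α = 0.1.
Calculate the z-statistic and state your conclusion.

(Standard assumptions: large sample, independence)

H₀: p = 0.61, H₁: p ≠ 0.61
Standard error: SE = √(p₀(1-p₀)/n) = √(0.61×0.39/238) = 0.031616
z-statistic: z = (p̂ - p₀)/SE = (0.569 - 0.61)/0.031616 = -1.2968
Critical value: z_0.05 = ±1.645
p-value = 0.1947
Decision: fail to reject H₀ at α = 0.1

Answer: z = -1.2968, fail to reject H₀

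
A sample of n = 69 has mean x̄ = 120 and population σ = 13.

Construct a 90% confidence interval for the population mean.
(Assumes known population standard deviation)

Confidence level: 90%, α = 0.1
z_0.05 = 1.645
SE = σ/√n = 13/√69 = 1.5650
Margin of error = 1.645 × 1.5650 = 2.5744
CI: x̄ ± margin = 120 ± 2.5744
CI: (117.4256, 122.5744)

Answer: (117.4256, 122.5744)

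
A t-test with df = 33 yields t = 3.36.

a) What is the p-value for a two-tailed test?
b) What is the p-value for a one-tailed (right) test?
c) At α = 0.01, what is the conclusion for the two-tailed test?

Using t-distribution with df = 33:
a) Two-tailed: p = 2×P(T > 3.36) = 0.0020
b) One-tailed: p = P(T > 3.36) = 0.0010
c) 0.0020 < 0.01, reject H₀

Answer: a) 0.0020, b) 0.0010, c) reject H₀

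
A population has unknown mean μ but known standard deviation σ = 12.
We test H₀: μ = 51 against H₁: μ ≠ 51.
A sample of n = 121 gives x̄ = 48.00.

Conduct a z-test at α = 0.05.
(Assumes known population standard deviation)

Standard error: SE = σ/√n = 12/√121 = 1.0909
z-statistic: z = (x̄ - μ₀)/SE = (48.00 - 51)/1.0909 = -2.7500
Critical value: ±1.960
p-value = 0.0060
Decision: reject H₀

Answer: z = -2.7500, reject H₀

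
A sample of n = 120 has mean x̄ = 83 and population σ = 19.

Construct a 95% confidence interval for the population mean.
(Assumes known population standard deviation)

Answer: (79.6004, 86.3996)

Derivation:
Confidence level: 95%, α = 0.05
z_0.025 = 1.960
SE = σ/√n = 19/√120 = 1.7345
Margin of error = 1.960 × 1.7345 = 3.3996
CI: x̄ ± margin = 83 ± 3.3996
CI: (79.6004, 86.3996)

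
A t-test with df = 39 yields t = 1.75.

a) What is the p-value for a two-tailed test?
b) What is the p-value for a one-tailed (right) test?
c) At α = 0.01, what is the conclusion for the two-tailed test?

Using t-distribution with df = 39:
a) Two-tailed: p = 2×P(T > 1.75) = 0.0880
b) One-tailed: p = P(T > 1.75) = 0.0440
c) 0.0880 ≥ 0.01, fail to reject H₀

Answer: a) 0.0880, b) 0.0440, c) fail to reject H₀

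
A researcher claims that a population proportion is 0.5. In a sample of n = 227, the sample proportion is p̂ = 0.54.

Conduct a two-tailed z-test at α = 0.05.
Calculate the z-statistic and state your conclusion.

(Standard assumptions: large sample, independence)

Answer: z = 1.2053, fail to reject H₀

Derivation:
H₀: p = 0.5, H₁: p ≠ 0.5
Standard error: SE = √(p₀(1-p₀)/n) = √(0.5×0.5/227) = 0.033186
z-statistic: z = (p̂ - p₀)/SE = (0.54 - 0.5)/0.033186 = 1.2053
Critical value: z_0.025 = ±1.960
p-value = 0.2281
Decision: fail to reject H₀ at α = 0.05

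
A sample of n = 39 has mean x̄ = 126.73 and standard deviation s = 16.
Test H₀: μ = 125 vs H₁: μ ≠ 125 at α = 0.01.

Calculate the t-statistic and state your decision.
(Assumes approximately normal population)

Answer: t = 0.6752, fail to reject H₀

Derivation:
df = n - 1 = 38
SE = s/√n = 16/√39 = 2.5621
t = (x̄ - μ₀)/SE = (126.73 - 125)/2.5621 = 0.6752
Critical value: t_{0.005,38} = ±2.712
p-value ≈ 0.5036
Decision: fail to reject H₀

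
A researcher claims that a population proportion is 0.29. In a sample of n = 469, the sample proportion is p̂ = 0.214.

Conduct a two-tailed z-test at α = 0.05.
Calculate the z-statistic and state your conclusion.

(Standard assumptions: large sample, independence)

H₀: p = 0.29, H₁: p ≠ 0.29
Standard error: SE = √(p₀(1-p₀)/n) = √(0.29×0.71/469) = 0.020953
z-statistic: z = (p̂ - p₀)/SE = (0.214 - 0.29)/0.020953 = -3.6272
Critical value: z_0.025 = ±1.960
p-value = 0.0003
Decision: reject H₀ at α = 0.05

Answer: z = -3.6272, reject H₀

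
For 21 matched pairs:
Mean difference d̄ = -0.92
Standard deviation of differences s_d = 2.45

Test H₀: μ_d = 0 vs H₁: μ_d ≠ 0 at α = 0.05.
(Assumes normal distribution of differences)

Answer: t = -1.7209, fail to reject H₀

Derivation:
df = n - 1 = 20
SE = s_d/√n = 2.45/√21 = 0.5346
t = d̄/SE = -0.92/0.5346 = -1.7209
Critical value: t_{0.025,20} = ±2.086
p-value ≈ 0.1007
Decision: fail to reject H₀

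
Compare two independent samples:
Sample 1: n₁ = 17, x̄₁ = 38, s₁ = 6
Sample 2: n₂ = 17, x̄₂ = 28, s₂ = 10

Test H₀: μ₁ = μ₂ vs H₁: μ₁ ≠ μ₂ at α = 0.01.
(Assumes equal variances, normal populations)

Pooled variance: s²_p = [16×6² + 16×10²]/(32) = 68.0000
s_p = 8.2462
SE = s_p×√(1/n₁ + 1/n₂) = 8.2462×√(1/17 + 1/17) = 2.8284
t = (x̄₁ - x̄₂)/SE = (38 - 28)/2.8284 = 3.5356
df = 32, t-critical = ±2.738
Decision: reject H₀

Answer: t = 3.5356, reject H₀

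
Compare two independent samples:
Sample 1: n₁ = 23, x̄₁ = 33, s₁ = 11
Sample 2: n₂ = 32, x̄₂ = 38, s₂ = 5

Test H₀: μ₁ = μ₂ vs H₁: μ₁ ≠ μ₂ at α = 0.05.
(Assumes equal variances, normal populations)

Pooled variance: s²_p = [22×11² + 31×5²]/(53) = 64.8491
s_p = 8.0529
SE = s_p×√(1/n₁ + 1/n₂) = 8.0529×√(1/23 + 1/32) = 2.2014
t = (x̄₁ - x̄₂)/SE = (33 - 38)/2.2014 = -2.2713
df = 53, t-critical = ±2.006
Decision: reject H₀

Answer: t = -2.2713, reject H₀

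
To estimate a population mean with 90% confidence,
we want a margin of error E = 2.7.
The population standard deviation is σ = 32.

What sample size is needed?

Answer: n = 381

Derivation:
z_0.05 = 1.645
n = (z×σ/E)² = (1.645×32/2.7)²
n = 380.1056
Round up: n = 381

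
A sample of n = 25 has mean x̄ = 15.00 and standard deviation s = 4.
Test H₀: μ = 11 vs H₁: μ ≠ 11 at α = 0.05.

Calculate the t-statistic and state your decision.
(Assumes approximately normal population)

Answer: t = 5.0000, reject H₀

Derivation:
df = n - 1 = 24
SE = s/√n = 4/√25 = 0.8000
t = (x̄ - μ₀)/SE = (15.00 - 11)/0.8000 = 5.0000
Critical value: t_{0.025,24} = ±2.064
p-value < 0.0001
Decision: reject H₀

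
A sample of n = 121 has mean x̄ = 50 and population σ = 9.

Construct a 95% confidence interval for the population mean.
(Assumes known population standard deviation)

Confidence level: 95%, α = 0.05
z_0.025 = 1.960
SE = σ/√n = 9/√121 = 0.8182
Margin of error = 1.960 × 0.8182 = 1.6037
CI: x̄ ± margin = 50 ± 1.6037
CI: (48.3963, 51.6037)

Answer: (48.3963, 51.6037)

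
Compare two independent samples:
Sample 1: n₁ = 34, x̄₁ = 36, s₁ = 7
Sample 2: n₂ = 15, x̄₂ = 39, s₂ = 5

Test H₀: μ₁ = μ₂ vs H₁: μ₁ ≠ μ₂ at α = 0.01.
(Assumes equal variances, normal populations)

Answer: t = -1.4961, fail to reject H₀

Derivation:
Pooled variance: s²_p = [33×7² + 14×5²]/(47) = 41.8511
s_p = 6.4692
SE = s_p×√(1/n₁ + 1/n₂) = 6.4692×√(1/34 + 1/15) = 2.0052
t = (x̄₁ - x̄₂)/SE = (36 - 39)/2.0052 = -1.4961
df = 47, t-critical = ±2.685
Decision: fail to reject H₀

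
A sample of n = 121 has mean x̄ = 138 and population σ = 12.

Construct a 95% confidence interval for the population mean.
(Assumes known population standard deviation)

Answer: (135.8618, 140.1382)

Derivation:
Confidence level: 95%, α = 0.05
z_0.025 = 1.960
SE = σ/√n = 12/√121 = 1.0909
Margin of error = 1.960 × 1.0909 = 2.1382
CI: x̄ ± margin = 138 ± 2.1382
CI: (135.8618, 140.1382)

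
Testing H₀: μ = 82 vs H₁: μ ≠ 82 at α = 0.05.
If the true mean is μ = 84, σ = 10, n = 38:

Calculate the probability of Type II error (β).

SE = σ/√n = 10/√38 = 1.6222
Critical values: μ₀ ± z_0.025×SE = 82 ± 1.960×1.6222
Acceptance region: (78.8205, 85.1795)
Under H₁ (μ = 84): z_high = (85.1795 - 84)/1.6222 = 0.7271, z_low = (78.8205 - 84)/1.6222 = -3.1929
β = P(not reject | H₁) = Φ(0.7271) - Φ(-3.1929) ≈ 0.7657

Answer: β ≈ 0.7657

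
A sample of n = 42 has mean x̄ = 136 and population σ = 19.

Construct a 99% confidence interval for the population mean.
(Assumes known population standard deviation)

Confidence level: 99%, α = 0.01
z_0.005 = 2.576
SE = σ/√n = 19/√42 = 2.9318
Margin of error = 2.576 × 2.9318 = 7.5523
CI: x̄ ± margin = 136 ± 7.5523
CI: (128.4477, 143.5523)

Answer: (128.4477, 143.5523)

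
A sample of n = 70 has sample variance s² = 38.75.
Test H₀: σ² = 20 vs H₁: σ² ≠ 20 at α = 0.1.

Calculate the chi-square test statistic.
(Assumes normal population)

Answer: χ² = 133.6875, reject H₀

Derivation:
df = n - 1 = 69
χ² = (n-1)s²/σ₀² = 69×38.75/20 = 133.6875
Critical values: χ²_{0.95,69} = 50.879, χ²_{0.05,69} = 89.391
Rejection region: χ² < 50.879 or χ² > 89.391
Decision: reject H₀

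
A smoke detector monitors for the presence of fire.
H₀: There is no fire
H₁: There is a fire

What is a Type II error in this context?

Answer: The alarm fails to sound when there actually is a fire

Derivation:
Type I error (α): Rejecting H₀ when H₀ is true
Type II error (β): Failing to reject H₀ when H₁ is true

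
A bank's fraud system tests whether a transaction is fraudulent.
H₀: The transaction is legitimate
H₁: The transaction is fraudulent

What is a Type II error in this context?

Type I error (α): Rejecting H₀ when H₀ is true
Type II error (β): Failing to reject H₀ when H₁ is true

Answer: Allowing a fraudulent transaction to go through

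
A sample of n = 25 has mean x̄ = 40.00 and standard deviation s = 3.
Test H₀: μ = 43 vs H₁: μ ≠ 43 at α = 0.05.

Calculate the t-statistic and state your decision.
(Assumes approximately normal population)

Answer: t = -5.0000, reject H₀

Derivation:
df = n - 1 = 24
SE = s/√n = 3/√25 = 0.6000
t = (x̄ - μ₀)/SE = (40.00 - 43)/0.6000 = -5.0000
Critical value: t_{0.025,24} = ±2.064
p-value < 0.0001
Decision: reject H₀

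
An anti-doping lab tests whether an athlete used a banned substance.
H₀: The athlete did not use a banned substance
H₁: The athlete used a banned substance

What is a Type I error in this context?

A Type I error (probability α) occurs when we reject a true H₀.
A Type II error (probability β) occurs when we fail to reject a false H₀.

Answer: Falsely accusing a clean athlete of doping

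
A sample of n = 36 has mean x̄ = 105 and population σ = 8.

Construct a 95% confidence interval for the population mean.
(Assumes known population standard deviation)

Confidence level: 95%, α = 0.05
z_0.025 = 1.960
SE = σ/√n = 8/√36 = 1.3333
Margin of error = 1.960 × 1.3333 = 2.6133
CI: x̄ ± margin = 105 ± 2.6133
CI: (102.3867, 107.6133)

Answer: (102.3867, 107.6133)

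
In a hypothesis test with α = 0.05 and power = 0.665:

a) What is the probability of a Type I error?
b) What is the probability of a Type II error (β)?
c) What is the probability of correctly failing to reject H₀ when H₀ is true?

Answer: a) 0.05, b) 0.335, c) 0.95

Derivation:
a) Type I error probability = α = 0.05
b) Power = P(reject H₀ | H₁ true) = 1 - β = 0.665, so Type II error probability = β = 1 - Power = 0.335
c) P(fail to reject H₀ | H₀ true) = 1 - α = 0.95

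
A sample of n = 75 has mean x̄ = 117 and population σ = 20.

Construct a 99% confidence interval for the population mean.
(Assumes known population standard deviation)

Answer: (111.0510, 122.9490)

Derivation:
Confidence level: 99%, α = 0.01
z_0.005 = 2.576
SE = σ/√n = 20/√75 = 2.3094
Margin of error = 2.576 × 2.3094 = 5.9490
CI: x̄ ± margin = 117 ± 5.9490
CI: (111.0510, 122.9490)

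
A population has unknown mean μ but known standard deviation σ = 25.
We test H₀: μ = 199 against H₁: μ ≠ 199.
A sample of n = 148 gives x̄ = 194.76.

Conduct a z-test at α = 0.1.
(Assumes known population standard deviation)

Standard error: SE = σ/√n = 25/√148 = 2.0550
z-statistic: z = (x̄ - μ₀)/SE = (194.76 - 199)/2.0550 = -2.0633
Critical value: ±1.645
p-value = 0.0391
Decision: reject H₀

Answer: z = -2.0633, reject H₀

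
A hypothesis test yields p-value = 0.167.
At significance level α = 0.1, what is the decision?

Compare p-value to α:
0.167 ≥ 0.1
Decision: fail to reject H₀

Answer: fail to reject H₀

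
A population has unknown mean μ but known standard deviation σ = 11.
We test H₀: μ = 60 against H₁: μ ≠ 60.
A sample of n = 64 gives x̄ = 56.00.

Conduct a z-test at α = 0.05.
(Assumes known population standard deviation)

Answer: z = -2.9091, reject H₀

Derivation:
Standard error: SE = σ/√n = 11/√64 = 1.3750
z-statistic: z = (x̄ - μ₀)/SE = (56.00 - 60)/1.3750 = -2.9091
Critical value: ±1.960
p-value = 0.0036
Decision: reject H₀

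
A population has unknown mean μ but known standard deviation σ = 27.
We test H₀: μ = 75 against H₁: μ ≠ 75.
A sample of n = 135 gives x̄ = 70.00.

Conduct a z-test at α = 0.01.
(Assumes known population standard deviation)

Answer: z = -2.1516, fail to reject H₀

Derivation:
Standard error: SE = σ/√n = 27/√135 = 2.3238
z-statistic: z = (x̄ - μ₀)/SE = (70.00 - 75)/2.3238 = -2.1516
Critical value: ±2.576
p-value = 0.0314
Decision: fail to reject H₀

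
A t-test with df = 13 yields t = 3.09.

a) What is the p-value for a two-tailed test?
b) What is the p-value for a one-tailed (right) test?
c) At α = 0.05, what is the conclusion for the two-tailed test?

Using t-distribution with df = 13:
a) Two-tailed: p = 2×P(T > 3.09) = 0.0086
b) One-tailed: p = P(T > 3.09) = 0.0043
c) 0.0086 < 0.05, reject H₀

Answer: a) 0.0086, b) 0.0043, c) reject H₀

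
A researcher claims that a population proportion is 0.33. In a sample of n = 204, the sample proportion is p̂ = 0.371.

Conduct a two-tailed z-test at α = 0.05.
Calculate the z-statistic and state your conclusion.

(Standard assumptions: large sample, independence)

Answer: z = 1.2454, fail to reject H₀

Derivation:
H₀: p = 0.33, H₁: p ≠ 0.33
Standard error: SE = √(p₀(1-p₀)/n) = √(0.33×0.67/204) = 0.032921
z-statistic: z = (p̂ - p₀)/SE = (0.371 - 0.33)/0.032921 = 1.2454
Critical value: z_0.025 = ±1.960
p-value = 0.2130
Decision: fail to reject H₀ at α = 0.05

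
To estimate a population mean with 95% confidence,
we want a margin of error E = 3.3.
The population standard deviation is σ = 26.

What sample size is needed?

Answer: n = 239

Derivation:
z_0.025 = 1.960
n = (z×σ/E)² = (1.960×26/3.3)²
n = 238.4685
Round up: n = 239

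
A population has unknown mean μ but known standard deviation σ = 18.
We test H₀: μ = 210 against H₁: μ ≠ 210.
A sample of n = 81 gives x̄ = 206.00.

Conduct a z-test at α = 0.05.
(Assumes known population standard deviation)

Answer: z = -2.0000, reject H₀

Derivation:
Standard error: SE = σ/√n = 18/√81 = 2.0000
z-statistic: z = (x̄ - μ₀)/SE = (206.00 - 210)/2.0000 = -2.0000
Critical value: ±1.960
p-value = 0.0455
Decision: reject H₀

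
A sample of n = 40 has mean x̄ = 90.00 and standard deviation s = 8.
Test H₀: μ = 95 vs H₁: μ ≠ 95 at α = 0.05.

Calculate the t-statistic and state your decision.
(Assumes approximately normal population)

df = n - 1 = 39
SE = s/√n = 8/√40 = 1.2649
t = (x̄ - μ₀)/SE = (90.00 - 95)/1.2649 = -3.9529
Critical value: t_{0.025,39} = ±2.023
p-value ≈ 0.0003
Decision: reject H₀

Answer: t = -3.9529, reject H₀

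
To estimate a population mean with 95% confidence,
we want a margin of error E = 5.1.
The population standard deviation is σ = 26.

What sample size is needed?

z_0.025 = 1.960
n = (z×σ/E)² = (1.960×26/5.1)²
n = 99.8432
Round up: n = 100

Answer: n = 100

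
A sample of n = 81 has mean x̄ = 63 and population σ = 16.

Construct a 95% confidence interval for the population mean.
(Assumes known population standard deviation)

Answer: (59.5155, 66.4845)

Derivation:
Confidence level: 95%, α = 0.05
z_0.025 = 1.960
SE = σ/√n = 16/√81 = 1.7778
Margin of error = 1.960 × 1.7778 = 3.4845
CI: x̄ ± margin = 63 ± 3.4845
CI: (59.5155, 66.4845)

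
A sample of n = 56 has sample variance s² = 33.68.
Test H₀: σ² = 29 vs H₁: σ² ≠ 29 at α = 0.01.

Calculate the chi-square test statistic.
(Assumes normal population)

Answer: χ² = 63.8759, fail to reject H₀

Derivation:
df = n - 1 = 55
χ² = (n-1)s²/σ₀² = 55×33.68/29 = 63.8759
Critical values: χ²_{0.995,55} = 31.735, χ²_{0.005,55} = 85.749
Rejection region: χ² < 31.735 or χ² > 85.749
Decision: fail to reject H₀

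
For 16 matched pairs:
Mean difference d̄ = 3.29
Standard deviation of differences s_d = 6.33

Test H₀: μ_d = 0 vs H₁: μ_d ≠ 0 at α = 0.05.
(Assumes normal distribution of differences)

df = n - 1 = 15
SE = s_d/√n = 6.33/√16 = 1.5825
t = d̄/SE = 3.29/1.5825 = 2.0790
Critical value: t_{0.025,15} = ±2.131
p-value ≈ 0.0552
Decision: fail to reject H₀

Answer: t = 2.0790, fail to reject H₀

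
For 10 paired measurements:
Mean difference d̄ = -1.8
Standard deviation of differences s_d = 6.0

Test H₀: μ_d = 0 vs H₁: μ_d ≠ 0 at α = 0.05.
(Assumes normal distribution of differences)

df = n - 1 = 9
SE = s_d/√n = 6.0/√10 = 1.8974
t = d̄/SE = -1.8/1.8974 = -0.9487
Critical value: t_{0.025,9} = ±2.262
p-value ≈ 0.3676
Decision: fail to reject H₀

Answer: t = -0.9487, fail to reject H₀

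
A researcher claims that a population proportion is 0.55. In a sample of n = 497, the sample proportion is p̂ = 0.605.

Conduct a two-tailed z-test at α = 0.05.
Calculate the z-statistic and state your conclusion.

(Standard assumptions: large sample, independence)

Answer: z = 2.4646, reject H₀

Derivation:
H₀: p = 0.55, H₁: p ≠ 0.55
Standard error: SE = √(p₀(1-p₀)/n) = √(0.55×0.45/497) = 0.022316
z-statistic: z = (p̂ - p₀)/SE = (0.605 - 0.55)/0.022316 = 2.4646
Critical value: z_0.025 = ±1.960
p-value = 0.0137
Decision: reject H₀ at α = 0.05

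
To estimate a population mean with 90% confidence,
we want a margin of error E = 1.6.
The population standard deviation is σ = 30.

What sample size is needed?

Answer: n = 952

Derivation:
z_0.05 = 1.645
n = (z×σ/E)² = (1.645×30/1.6)²
n = 951.3369
Round up: n = 952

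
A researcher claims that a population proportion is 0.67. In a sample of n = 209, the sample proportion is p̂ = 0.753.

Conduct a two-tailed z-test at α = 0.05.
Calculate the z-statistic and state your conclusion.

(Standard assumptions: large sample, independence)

Answer: z = 2.5519, reject H₀

Derivation:
H₀: p = 0.67, H₁: p ≠ 0.67
Standard error: SE = √(p₀(1-p₀)/n) = √(0.67×0.33/209) = 0.032525
z-statistic: z = (p̂ - p₀)/SE = (0.753 - 0.67)/0.032525 = 2.5519
Critical value: z_0.025 = ±1.960
p-value = 0.0107
Decision: reject H₀ at α = 0.05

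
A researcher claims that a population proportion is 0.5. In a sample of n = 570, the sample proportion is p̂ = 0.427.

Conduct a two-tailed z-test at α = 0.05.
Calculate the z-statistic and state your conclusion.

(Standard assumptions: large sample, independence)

Answer: z = -3.4857, reject H₀

Derivation:
H₀: p = 0.5, H₁: p ≠ 0.5
Standard error: SE = √(p₀(1-p₀)/n) = √(0.5×0.5/570) = 0.020943
z-statistic: z = (p̂ - p₀)/SE = (0.427 - 0.5)/0.020943 = -3.4857
Critical value: z_0.025 = ±1.960
p-value = 0.0005
Decision: reject H₀ at α = 0.05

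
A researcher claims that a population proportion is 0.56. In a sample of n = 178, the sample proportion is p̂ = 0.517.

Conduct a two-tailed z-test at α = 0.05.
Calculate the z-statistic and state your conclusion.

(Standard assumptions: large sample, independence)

Answer: z = -1.1557, fail to reject H₀

Derivation:
H₀: p = 0.56, H₁: p ≠ 0.56
Standard error: SE = √(p₀(1-p₀)/n) = √(0.56×0.44/178) = 0.037206
z-statistic: z = (p̂ - p₀)/SE = (0.517 - 0.56)/0.037206 = -1.1557
Critical value: z_0.025 = ±1.960
p-value = 0.2478
Decision: fail to reject H₀ at α = 0.05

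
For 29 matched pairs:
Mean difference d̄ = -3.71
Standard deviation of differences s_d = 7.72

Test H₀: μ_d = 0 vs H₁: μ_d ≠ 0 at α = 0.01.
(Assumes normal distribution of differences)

df = n - 1 = 28
SE = s_d/√n = 7.72/√29 = 1.4336
t = d̄/SE = -3.71/1.4336 = -2.5879
Critical value: t_{0.005,28} = ±2.763
p-value ≈ 0.0151
Decision: fail to reject H₀

Answer: t = -2.5879, fail to reject H₀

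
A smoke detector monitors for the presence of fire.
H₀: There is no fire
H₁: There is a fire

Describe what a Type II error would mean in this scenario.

Answer: The alarm fails to sound when there actually is a fire

Derivation:
Type I error: rejecting H₀ when it is actually true (false positive).
Type II error: failing to reject H₀ when H₁ is actually true (false negative).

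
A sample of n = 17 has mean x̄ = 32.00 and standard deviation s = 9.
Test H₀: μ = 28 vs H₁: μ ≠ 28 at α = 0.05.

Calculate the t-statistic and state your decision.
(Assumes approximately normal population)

df = n - 1 = 16
SE = s/√n = 9/√17 = 2.1828
t = (x̄ - μ₀)/SE = (32.00 - 28)/2.1828 = 1.8325
Critical value: t_{0.025,16} = ±2.120
p-value ≈ 0.0856
Decision: fail to reject H₀

Answer: t = 1.8325, fail to reject H₀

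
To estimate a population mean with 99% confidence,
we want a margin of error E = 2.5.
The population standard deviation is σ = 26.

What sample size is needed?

Answer: n = 718

Derivation:
z_0.005 = 2.576
n = (z×σ/E)² = (2.576×26/2.5)²
n = 717.7255
Round up: n = 718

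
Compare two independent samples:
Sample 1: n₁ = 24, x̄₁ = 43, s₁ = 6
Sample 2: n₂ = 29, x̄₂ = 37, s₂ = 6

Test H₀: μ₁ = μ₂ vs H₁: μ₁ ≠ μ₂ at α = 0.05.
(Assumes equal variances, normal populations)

Answer: t = 3.6238, reject H₀

Derivation:
Pooled variance: s²_p = [23×6² + 28×6²]/(51) = 36.0000
s_p = 6.0000
SE = s_p×√(1/n₁ + 1/n₂) = 6.0000×√(1/24 + 1/29) = 1.6557
t = (x̄₁ - x̄₂)/SE = (43 - 37)/1.6557 = 3.6238
df = 51, t-critical = ±2.008
Decision: reject H₀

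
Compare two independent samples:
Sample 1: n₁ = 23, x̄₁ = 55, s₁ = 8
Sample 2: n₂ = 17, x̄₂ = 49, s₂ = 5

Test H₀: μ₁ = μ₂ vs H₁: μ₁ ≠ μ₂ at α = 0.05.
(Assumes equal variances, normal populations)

Pooled variance: s²_p = [22×8² + 16×5²]/(38) = 47.5789
s_p = 6.8977
SE = s_p×√(1/n₁ + 1/n₂) = 6.8977×√(1/23 + 1/17) = 2.2062
t = (x̄₁ - x̄₂)/SE = (55 - 49)/2.2062 = 2.7196
df = 38, t-critical = ±2.024
Decision: reject H₀

Answer: t = 2.7196, reject H₀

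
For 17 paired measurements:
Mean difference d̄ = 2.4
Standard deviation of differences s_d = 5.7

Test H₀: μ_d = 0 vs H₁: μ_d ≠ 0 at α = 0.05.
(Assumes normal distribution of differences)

df = n - 1 = 16
SE = s_d/√n = 5.7/√17 = 1.3825
t = d̄/SE = 2.4/1.3825 = 1.7360
Critical value: t_{0.025,16} = ±2.120
p-value ≈ 0.1018
Decision: fail to reject H₀

Answer: t = 1.7360, fail to reject H₀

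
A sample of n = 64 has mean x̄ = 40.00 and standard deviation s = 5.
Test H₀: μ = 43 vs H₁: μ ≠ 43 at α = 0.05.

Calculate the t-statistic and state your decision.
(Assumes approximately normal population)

df = n - 1 = 63
SE = s/√n = 5/√64 = 0.6250
t = (x̄ - μ₀)/SE = (40.00 - 43)/0.6250 = -4.8000
Critical value: t_{0.025,63} = ±1.998
p-value < 0.0001
Decision: reject H₀

Answer: t = -4.8000, reject H₀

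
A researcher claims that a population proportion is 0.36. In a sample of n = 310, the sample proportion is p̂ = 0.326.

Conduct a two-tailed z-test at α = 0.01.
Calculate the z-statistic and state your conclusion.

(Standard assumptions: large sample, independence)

H₀: p = 0.36, H₁: p ≠ 0.36
Standard error: SE = √(p₀(1-p₀)/n) = √(0.36×0.64/310) = 0.027262
z-statistic: z = (p̂ - p₀)/SE = (0.326 - 0.36)/0.027262 = -1.2472
Critical value: z_0.005 = ±2.576
p-value = 0.2123
Decision: fail to reject H₀ at α = 0.01

Answer: z = -1.2472, fail to reject H₀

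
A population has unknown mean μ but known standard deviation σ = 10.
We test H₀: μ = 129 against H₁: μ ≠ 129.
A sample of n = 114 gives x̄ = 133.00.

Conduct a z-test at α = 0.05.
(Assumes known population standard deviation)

Answer: z = 4.2708, reject H₀

Derivation:
Standard error: SE = σ/√n = 10/√114 = 0.9366
z-statistic: z = (x̄ - μ₀)/SE = (133.00 - 129)/0.9366 = 4.2708
Critical value: ±1.960
p-value < 0.0001
Decision: reject H₀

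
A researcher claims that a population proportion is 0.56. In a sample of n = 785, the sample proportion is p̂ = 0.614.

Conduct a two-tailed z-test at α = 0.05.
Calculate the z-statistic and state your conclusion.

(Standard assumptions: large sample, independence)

Answer: z = 3.0479, reject H₀

Derivation:
H₀: p = 0.56, H₁: p ≠ 0.56
Standard error: SE = √(p₀(1-p₀)/n) = √(0.56×0.44/785) = 0.017717
z-statistic: z = (p̂ - p₀)/SE = (0.614 - 0.56)/0.017717 = 3.0479
Critical value: z_0.025 = ±1.960
p-value = 0.0023
Decision: reject H₀ at α = 0.05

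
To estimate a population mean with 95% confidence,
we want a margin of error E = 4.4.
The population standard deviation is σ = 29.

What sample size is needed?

z_0.025 = 1.960
n = (z×σ/E)² = (1.960×29/4.4)²
n = 166.8794
Round up: n = 167

Answer: n = 167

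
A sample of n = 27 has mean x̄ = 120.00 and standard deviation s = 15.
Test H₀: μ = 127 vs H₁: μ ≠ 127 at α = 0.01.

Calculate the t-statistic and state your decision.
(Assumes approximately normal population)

Answer: t = -2.4248, fail to reject H₀

Derivation:
df = n - 1 = 26
SE = s/√n = 15/√27 = 2.8868
t = (x̄ - μ₀)/SE = (120.00 - 127)/2.8868 = -2.4248
Critical value: t_{0.005,26} = ±2.779
p-value ≈ 0.0226
Decision: fail to reject H₀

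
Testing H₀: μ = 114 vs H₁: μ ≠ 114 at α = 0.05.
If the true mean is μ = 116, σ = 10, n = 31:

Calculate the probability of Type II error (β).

SE = σ/√n = 10/√31 = 1.7961
Critical values: μ₀ ± z_0.025×SE = 114 ± 1.960×1.7961
Acceptance region: (110.4796, 117.5204)
Under H₁ (μ = 116): z_high = (117.5204 - 116)/1.7961 = 0.8465, z_low = (110.4796 - 116)/1.7961 = -3.0735
β = P(not reject | H₁) = Φ(0.8465) - Φ(-3.0735) ≈ 0.8003

Answer: β ≈ 0.8003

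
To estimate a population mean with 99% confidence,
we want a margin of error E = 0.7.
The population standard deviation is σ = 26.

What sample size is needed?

z_0.005 = 2.576
n = (z×σ/E)² = (2.576×26/0.7)²
n = 9154.6624
Round up: n = 9155

Answer: n = 9155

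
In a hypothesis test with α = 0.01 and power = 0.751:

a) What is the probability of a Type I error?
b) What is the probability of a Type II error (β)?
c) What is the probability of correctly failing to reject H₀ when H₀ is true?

a) Type I error probability = α = 0.01
b) Power = P(reject H₀ | H₁ true) = 1 - β = 0.751, so Type II error probability = β = 1 - Power = 0.249
c) P(fail to reject H₀ | H₀ true) = 1 - α = 0.99

Answer: a) 0.01, b) 0.249, c) 0.99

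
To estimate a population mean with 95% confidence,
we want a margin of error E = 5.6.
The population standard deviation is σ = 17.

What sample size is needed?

z_0.025 = 1.960
n = (z×σ/E)² = (1.960×17/5.6)²
n = 35.4025
Round up: n = 36

Answer: n = 36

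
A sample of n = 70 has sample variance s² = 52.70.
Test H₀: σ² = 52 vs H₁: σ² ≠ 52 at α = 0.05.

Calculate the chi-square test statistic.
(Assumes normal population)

df = n - 1 = 69
χ² = (n-1)s²/σ₀² = 69×52.70/52 = 69.9288
Critical values: χ²_{0.975,69} = 47.924, χ²_{0.025,69} = 93.856
Rejection region: χ² < 47.924 or χ² > 93.856
Decision: fail to reject H₀

Answer: χ² = 69.9288, fail to reject H₀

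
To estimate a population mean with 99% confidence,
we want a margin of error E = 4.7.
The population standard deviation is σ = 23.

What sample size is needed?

Answer: n = 159

Derivation:
z_0.005 = 2.576
n = (z×σ/E)² = (2.576×23/4.7)²
n = 158.9102
Round up: n = 159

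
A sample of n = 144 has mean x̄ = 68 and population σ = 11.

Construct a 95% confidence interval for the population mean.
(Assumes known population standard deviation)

Confidence level: 95%, α = 0.05
z_0.025 = 1.960
SE = σ/√n = 11/√144 = 0.9167
Margin of error = 1.960 × 0.9167 = 1.7967
CI: x̄ ± margin = 68 ± 1.7967
CI: (66.2033, 69.7967)

Answer: (66.2033, 69.7967)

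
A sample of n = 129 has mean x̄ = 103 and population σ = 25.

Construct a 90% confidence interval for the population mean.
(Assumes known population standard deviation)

Confidence level: 90%, α = 0.1
z_0.05 = 1.645
SE = σ/√n = 25/√129 = 2.2011
Margin of error = 1.645 × 2.2011 = 3.6208
CI: x̄ ± margin = 103 ± 3.6208
CI: (99.3792, 106.6208)

Answer: (99.3792, 106.6208)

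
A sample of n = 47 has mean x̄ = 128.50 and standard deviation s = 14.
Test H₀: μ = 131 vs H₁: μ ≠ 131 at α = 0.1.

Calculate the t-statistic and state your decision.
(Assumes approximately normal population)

Answer: t = -1.2242, fail to reject H₀

Derivation:
df = n - 1 = 46
SE = s/√n = 14/√47 = 2.0421
t = (x̄ - μ₀)/SE = (128.50 - 131)/2.0421 = -1.2242
Critical value: t_{0.05,46} = ±1.679
p-value ≈ 0.2271
Decision: fail to reject H₀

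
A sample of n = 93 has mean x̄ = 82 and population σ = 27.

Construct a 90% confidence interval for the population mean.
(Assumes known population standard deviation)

Confidence level: 90%, α = 0.1
z_0.05 = 1.645
SE = σ/√n = 27/√93 = 2.7998
Margin of error = 1.645 × 2.7998 = 4.6057
CI: x̄ ± margin = 82 ± 4.6057
CI: (77.3943, 86.6057)

Answer: (77.3943, 86.6057)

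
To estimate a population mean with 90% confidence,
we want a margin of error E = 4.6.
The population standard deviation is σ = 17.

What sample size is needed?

z_0.05 = 1.645
n = (z×σ/E)² = (1.645×17/4.6)²
n = 36.9585
Round up: n = 37

Answer: n = 37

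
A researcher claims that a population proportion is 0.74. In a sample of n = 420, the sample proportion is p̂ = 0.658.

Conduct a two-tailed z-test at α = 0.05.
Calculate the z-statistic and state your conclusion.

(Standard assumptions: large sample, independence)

Answer: z = -3.8312, reject H₀

Derivation:
H₀: p = 0.74, H₁: p ≠ 0.74
Standard error: SE = √(p₀(1-p₀)/n) = √(0.74×0.26/420) = 0.021403
z-statistic: z = (p̂ - p₀)/SE = (0.658 - 0.74)/0.021403 = -3.8312
Critical value: z_0.025 = ±1.960
p-value = 0.0001
Decision: reject H₀ at α = 0.05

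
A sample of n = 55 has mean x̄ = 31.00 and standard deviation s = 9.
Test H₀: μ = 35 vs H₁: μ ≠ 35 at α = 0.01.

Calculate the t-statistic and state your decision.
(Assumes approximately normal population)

Answer: t = -3.2960, reject H₀

Derivation:
df = n - 1 = 54
SE = s/√n = 9/√55 = 1.2136
t = (x̄ - μ₀)/SE = (31.00 - 35)/1.2136 = -3.2960
Critical value: t_{0.005,54} = ±2.670
p-value ≈ 0.0017
Decision: reject H₀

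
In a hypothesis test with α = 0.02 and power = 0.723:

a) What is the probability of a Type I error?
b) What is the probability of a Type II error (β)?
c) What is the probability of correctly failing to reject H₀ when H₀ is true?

a) Type I error probability = α = 0.02
b) Power = P(reject H₀ | H₁ true) = 1 - β = 0.723, so Type II error probability = β = 1 - Power = 0.277
c) P(fail to reject H₀ | H₀ true) = 1 - α = 0.98

Answer: a) 0.02, b) 0.277, c) 0.98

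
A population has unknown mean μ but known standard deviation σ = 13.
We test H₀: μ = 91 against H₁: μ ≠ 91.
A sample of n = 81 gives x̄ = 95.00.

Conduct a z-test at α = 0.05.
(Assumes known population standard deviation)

Answer: z = 2.7693, reject H₀

Derivation:
Standard error: SE = σ/√n = 13/√81 = 1.4444
z-statistic: z = (x̄ - μ₀)/SE = (95.00 - 91)/1.4444 = 2.7693
Critical value: ±1.960
p-value = 0.0056
Decision: reject H₀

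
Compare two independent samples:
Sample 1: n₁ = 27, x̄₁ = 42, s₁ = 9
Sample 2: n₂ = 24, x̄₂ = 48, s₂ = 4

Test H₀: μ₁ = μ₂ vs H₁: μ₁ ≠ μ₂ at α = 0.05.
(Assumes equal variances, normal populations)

Answer: t = -3.0099, reject H₀

Derivation:
Pooled variance: s²_p = [26×9² + 23×4²]/(49) = 50.4898
s_p = 7.1056
SE = s_p×√(1/n₁ + 1/n₂) = 7.1056×√(1/27 + 1/24) = 1.9934
t = (x̄₁ - x̄₂)/SE = (42 - 48)/1.9934 = -3.0099
df = 49, t-critical = ±2.010
Decision: reject H₀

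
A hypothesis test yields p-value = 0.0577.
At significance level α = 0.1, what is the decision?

Compare p-value to α:
0.0577 < 0.1
Decision: reject H₀

Answer: reject H₀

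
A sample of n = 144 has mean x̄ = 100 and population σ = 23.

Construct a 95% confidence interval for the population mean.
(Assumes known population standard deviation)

Answer: (96.2433, 103.7567)

Derivation:
Confidence level: 95%, α = 0.05
z_0.025 = 1.960
SE = σ/√n = 23/√144 = 1.9167
Margin of error = 1.960 × 1.9167 = 3.7567
CI: x̄ ± margin = 100 ± 3.7567
CI: (96.2433, 103.7567)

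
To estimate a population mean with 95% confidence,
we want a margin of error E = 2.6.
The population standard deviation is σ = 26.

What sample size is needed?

z_0.025 = 1.960
n = (z×σ/E)² = (1.960×26/2.6)²
n = 384.1600
Round up: n = 385

Answer: n = 385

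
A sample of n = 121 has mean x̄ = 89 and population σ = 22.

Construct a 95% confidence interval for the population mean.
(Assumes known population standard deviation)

Confidence level: 95%, α = 0.05
z_0.025 = 1.960
SE = σ/√n = 22/√121 = 2.0000
Margin of error = 1.960 × 2.0000 = 3.9200
CI: x̄ ± margin = 89 ± 3.9200
CI: (85.0800, 92.9200)

Answer: (85.0800, 92.9200)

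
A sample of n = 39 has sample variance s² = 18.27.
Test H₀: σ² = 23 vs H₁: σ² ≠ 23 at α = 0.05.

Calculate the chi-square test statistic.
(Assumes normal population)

df = n - 1 = 38
χ² = (n-1)s²/σ₀² = 38×18.27/23 = 30.1852
Critical values: χ²_{0.975,38} = 22.878, χ²_{0.025,38} = 56.896
Rejection region: χ² < 22.878 or χ² > 56.896
Decision: fail to reject H₀

Answer: χ² = 30.1852, fail to reject H₀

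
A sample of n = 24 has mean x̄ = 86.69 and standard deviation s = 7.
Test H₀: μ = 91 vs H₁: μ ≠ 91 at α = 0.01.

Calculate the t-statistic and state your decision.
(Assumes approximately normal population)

Answer: t = -3.0163, reject H₀

Derivation:
df = n - 1 = 23
SE = s/√n = 7/√24 = 1.4289
t = (x̄ - μ₀)/SE = (86.69 - 91)/1.4289 = -3.0163
Critical value: t_{0.005,23} = ±2.807
p-value ≈ 0.0062
Decision: reject H₀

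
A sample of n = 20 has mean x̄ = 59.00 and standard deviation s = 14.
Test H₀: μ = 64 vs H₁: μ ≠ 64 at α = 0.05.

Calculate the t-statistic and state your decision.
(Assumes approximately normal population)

Answer: t = -1.5972, fail to reject H₀

Derivation:
df = n - 1 = 19
SE = s/√n = 14/√20 = 3.1305
t = (x̄ - μ₀)/SE = (59.00 - 64)/3.1305 = -1.5972
Critical value: t_{0.025,19} = ±2.093
p-value ≈ 0.1267
Decision: fail to reject H₀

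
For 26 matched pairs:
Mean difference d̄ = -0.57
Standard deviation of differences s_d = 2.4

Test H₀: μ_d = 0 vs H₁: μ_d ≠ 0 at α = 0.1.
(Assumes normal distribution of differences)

Answer: t = -1.2110, fail to reject H₀

Derivation:
df = n - 1 = 25
SE = s_d/√n = 2.4/√26 = 0.4707
t = d̄/SE = -0.57/0.4707 = -1.2110
Critical value: t_{0.05,25} = ±1.708
p-value ≈ 0.2372
Decision: fail to reject H₀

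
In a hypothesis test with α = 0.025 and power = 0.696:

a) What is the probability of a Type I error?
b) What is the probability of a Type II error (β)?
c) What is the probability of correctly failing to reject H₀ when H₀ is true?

Answer: a) 0.025, b) 0.304, c) 0.975

Derivation:
a) Type I error probability = α = 0.025
b) Power = P(reject H₀ | H₁ true) = 1 - β = 0.696, so Type II error probability = β = 1 - Power = 0.304
c) P(fail to reject H₀ | H₀ true) = 1 - α = 0.975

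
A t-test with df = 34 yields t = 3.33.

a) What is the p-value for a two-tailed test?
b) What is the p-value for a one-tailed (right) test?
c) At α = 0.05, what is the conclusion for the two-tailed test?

Answer: a) 0.0021, b) 0.0010, c) reject H₀

Derivation:
Using t-distribution with df = 34:
a) Two-tailed: p = 2×P(T > 3.33) = 0.0021
b) One-tailed: p = P(T > 3.33) = 0.0010
c) 0.0021 < 0.05, reject H₀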